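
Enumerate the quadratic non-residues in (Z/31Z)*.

3, 6, 11, 12, 13, 15, 17, 21, 22, 23, 24, 26, 27, 29, 30

Square k = 1,…,15 (k and 31−k give the same square):
1²=1, 2²=4, 3²=9, 4²=16, 5²=25, 6²≡5, 7²≡18, 8²≡2, 9²≡19, 10²≡7, 11²≡28, 12²≡20, 13²≡14, 14²≡10, 15²≡8 (mod 31).
The residues are {1, 2, 4, 5, 7, 8, 9, 10, 14, 16, 18, 19, 20, 25, 28}; the non-residues are the remaining 15 nonzero classes.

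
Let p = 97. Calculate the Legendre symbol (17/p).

-1

Euler's criterion: (17/97) ≡ 17^48 (mod 97).
17^2 ≡ 95 (mod 97)
17^4 ≡ 4 (mod 97)
17^8 ≡ 16 (mod 97)
17^16 ≡ 62 (mod 97)
17^32 ≡ 61 (mod 97)
17^48 = 17^(32+16) ≡ 96 (mod 97).
Result is 96 ≡ −1, so (17/97) = −1.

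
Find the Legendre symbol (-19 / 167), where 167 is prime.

First reduce: -19 ≡ 148 (mod 167).
Pull out 2^2: since 167 ≡ 7 (mod 8), (2/167) = +1, so (2/167)^2 = +1.
Reciprocity: 37 ≡ 1 and 167 ≡ 3 (mod 4), so (37/167) = +(167/37).
Reduce top mod 37: now compute (19/37).
Reciprocity: 19 ≡ 3 and 37 ≡ 1 (mod 4), so (19/37) = +(37/19).
Reduce top mod 19: now compute (18/19).
Pull out 2: since 19 ≡ 3 (mod 8), (2/19) = -1.
Reciprocity: 9 ≡ 1 and 19 ≡ 3 (mod 4), so (9/19) = +(19/9).
Reduce top mod 9: now compute (1/9).
Reached (1/9) = 1. Collecting the sign flips along the way, the symbol is -1.

-1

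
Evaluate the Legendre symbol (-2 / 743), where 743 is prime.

Euler's criterion: (-2/743) ≡ 741^371 (mod 743).
741^2 ≡ 4 (mod 743)
741^4 ≡ 16 (mod 743)
741^8 ≡ 256 (mod 743)
741^16 ≡ 152 (mod 743)
741^32 ≡ 71 (mod 743)
741^64 ≡ 583 (mod 743)
741^128 ≡ 338 (mod 743)
741^256 ≡ 565 (mod 743)
741^371 = 741^(256+64+32+16+2+1) ≡ 742 (mod 743).
Result is 742 ≡ −1, so (-2/743) = −1.

-1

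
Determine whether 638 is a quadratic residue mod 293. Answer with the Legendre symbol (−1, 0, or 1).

First reduce: 638 ≡ 52 (mod 293).
Pull out 2^2: since 293 ≡ 5 (mod 8), (2/293) = -1, so (2/293)^2 = +1.
Reciprocity: 13 ≡ 1 and 293 ≡ 1 (mod 4), so (13/293) = +(293/13).
Reduce top mod 13: now compute (7/13).
Reciprocity: 7 ≡ 3 and 13 ≡ 1 (mod 4), so (7/13) = +(13/7).
Reduce top mod 7: now compute (6/7).
Pull out 2: since 7 ≡ 7 (mod 8), (2/7) = +1.
Reciprocity: 3 ≡ 3 and 7 ≡ 3 (mod 4), so (3/7) = −(7/3).
Reduce top mod 3: now compute (1/3).
Reached (1/3) = 1. Collecting the sign flips along the way, the symbol is -1.

-1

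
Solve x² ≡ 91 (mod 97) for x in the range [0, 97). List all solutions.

24, 73

97 ≡ 1 (mod 4), so we find a root by search.
Trying successive values, 24² = 576 ≡ 91 (mod 97). The other root is 97 − 24 = 73.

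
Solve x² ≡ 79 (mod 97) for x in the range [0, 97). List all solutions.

97 ≡ 1 (mod 4), so we find a root by search.
Trying successive values, 46² = 2116 ≡ 79 (mod 97). The other root is 97 − 46 = 51.

46, 51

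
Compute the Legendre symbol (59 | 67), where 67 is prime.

1

Reciprocity: 59 ≡ 3 and 67 ≡ 3 (mod 4), so (59/67) = −(67/59).
Reduce top mod 59: now compute (8/59).
Pull out 2^3: since 59 ≡ 3 (mod 8), (2/59) = -1, so (2/59)^3 = -1.
Reached (1/59) = 1. Collecting the sign flips along the way, the symbol is +1.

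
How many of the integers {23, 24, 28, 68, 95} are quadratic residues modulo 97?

2

(23/97) = -1 → non-residue.
(24/97) = +1 → QR.
(28/97) = -1 → non-residue.
(68/97) = -1 → non-residue.
(95/97) = +1 → QR.
Total quadratic residues among the 5: 2.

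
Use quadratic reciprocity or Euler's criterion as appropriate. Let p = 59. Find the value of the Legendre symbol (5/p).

Reciprocity: 5 ≡ 1 and 59 ≡ 3 (mod 4), so (5/59) = +(59/5).
Reduce top mod 5: now compute (4/5).
Pull out 2^2: since 5 ≡ 5 (mod 8), (2/5) = -1, so (2/5)^2 = +1.
Reached (1/5) = 1. Collecting the sign flips along the way, the symbol is +1.

1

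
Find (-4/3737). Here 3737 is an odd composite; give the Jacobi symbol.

1

First reduce: -4 ≡ 3733 (mod 3737).
Reciprocity: 3733 ≡ 1 and 3737 ≡ 1 (mod 4), so (3733/3737) = +(3737/3733).
Reduce top mod 3733: now compute (4/3733).
Pull out 2^2: since 3733 ≡ 5 (mod 8), (2/3733) = -1, so (2/3733)^2 = +1.
Reached (1/3733) = 1. Collecting the sign flips along the way, the symbol is +1.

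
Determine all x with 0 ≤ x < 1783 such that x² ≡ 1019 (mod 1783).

589, 1194

Since 1783 ≡ 3 (mod 4), a square root of 1019 is 1019^((1783+1)/4) = 1019^446 mod 1783.
Repeated squaring: 1019^2≡655, 1019^4≡1105, 1019^8≡1453, 1019^16≡137, 1019^32≡939, 1019^64≡919, 1019^128≡1202, 1019^256≡574 (mod 1783).
1019^446 = 1019^(256+128+32+16+8+4+2) ≡ 589 (mod 1783).
Check: 589² = 346921 ≡ 1019 (mod 1783). The two roots are 589 and 1194.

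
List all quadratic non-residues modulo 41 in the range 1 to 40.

3,6,7,11,12,13,14,15,17,19,22,24,26,27,28,29,30,34,35,38

Square k = 1,…,20 (k and 41−k give the same square):
1²=1, 2²=4, 3²=9, 4²=16, 5²=25, 6²=36, 7²≡8, 8²≡23, 9²≡40, 10²≡18, 11²≡39, 12²≡21, 13²≡5, 14²≡32, 15²≡20, 16²≡10, 17²≡2, 18²≡37, 19²≡33, 20²≡31 (mod 41).
The residues are {1, 2, 4, 5, 8, 9, 10, 16, 18, 20, 21, 23, 25, 31, 32, 33, 36, 37, 39, 40}; the non-residues are the remaining 20 nonzero classes.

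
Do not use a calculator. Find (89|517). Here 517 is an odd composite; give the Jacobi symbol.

1

Reciprocity: 89 ≡ 1 and 517 ≡ 1 (mod 4), so (89/517) = +(517/89).
Reduce top mod 89: now compute (72/89).
Pull out 2^3: since 89 ≡ 1 (mod 8), (2/89) = +1, so (2/89)^3 = +1.
Reciprocity: 9 ≡ 1 and 89 ≡ 1 (mod 4), so (9/89) = +(89/9).
Reduce top mod 9: now compute (8/9).
Pull out 2^3: since 9 ≡ 1 (mod 8), (2/9) = +1, so (2/9)^3 = +1.
Reached (1/9) = 1. Collecting the sign flips along the way, the symbol is +1.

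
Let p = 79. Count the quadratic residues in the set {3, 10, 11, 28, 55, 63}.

3

(3/79) = -1 → non-residue.
(10/79) = +1 → QR.
(11/79) = +1 → QR.
(28/79) = -1 → non-residue.
(55/79) = +1 → QR.
(63/79) = -1 → non-residue.
Total quadratic residues among the 6: 3.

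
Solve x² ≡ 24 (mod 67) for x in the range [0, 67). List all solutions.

15, 52

Since 67 ≡ 3 (mod 4), a square root of 24 is 24^((67+1)/4) = 24^17 mod 67.
Repeated squaring: 24^2≡40, 24^4≡59, 24^8≡64, 24^16≡9 (mod 67).
24^17 = 24^(16+1) ≡ 15 (mod 67).
Check: 15² = 225 ≡ 24 (mod 67). The two roots are 15 and 52.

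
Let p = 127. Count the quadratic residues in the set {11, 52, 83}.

(11/127) = +1 → QR.
(52/127) = +1 → QR.
(83/127) = -1 → non-residue.
Total quadratic residues among the 3: 2.

2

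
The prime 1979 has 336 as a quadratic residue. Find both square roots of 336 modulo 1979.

Since 1979 ≡ 3 (mod 4), a square root of 336 is 336^((1979+1)/4) = 336^495 mod 1979.
Repeated squaring: 336^2≡93, 336^4≡733, 336^8≡980, 336^16≡585, 336^32≡1837, 336^64≡374, 336^128≡1346, 336^256≡931 (mod 1979).
336^495 = 336^(256+128+64+32+8+4+2+1) ≡ 1183 (mod 1979).
Check: 1183² = 1399489 ≡ 336 (mod 1979). The two roots are 796 and 1183.

796, 1183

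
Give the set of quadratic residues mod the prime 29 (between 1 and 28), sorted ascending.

1,4,5,6,7,9,13,16,20,22,23,24,25,28

Square k = 1,…,14 (k and 29−k give the same square):
1²=1, 2²=4, 3²=9, 4²=16, 5²=25, 6²≡7, 7²≡20, 8²≡6, 9²≡23, 10²≡13, 11²≡5, 12²≡28, 13²≡24, 14²≡22 (mod 29).
So the quadratic residues mod 29 are {1, 4, 5, 6, 7, 9, 13, 16, 20, 22, 23, 24, 25, 28}.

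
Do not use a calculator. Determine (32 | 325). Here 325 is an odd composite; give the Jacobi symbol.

-1

Pull out 2^5: since 325 ≡ 5 (mod 8), (2/325) = -1, so (2/325)^5 = -1.
Reached (1/325) = 1. Collecting the sign flips along the way, the symbol is -1.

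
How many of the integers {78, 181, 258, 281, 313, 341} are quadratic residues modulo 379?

3

(78/379) = -1 → non-residue.
(181/379) = -1 → non-residue.
(258/379) = -1 → non-residue.
(281/379) = +1 → QR.
(313/379) = +1 → QR.
(341/379) = +1 → QR.
Total quadratic residues among the 6: 3.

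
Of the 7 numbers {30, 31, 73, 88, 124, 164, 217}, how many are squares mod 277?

(30/277) = +1 → QR.
(31/277) = -1 → non-residue.
(73/277) = -1 → non-residue.
(88/277) = +1 → QR.
(124/277) = -1 → non-residue.
(164/277) = +1 → QR.
(217/277) = -1 → non-residue.
Total quadratic residues among the 7: 3.

3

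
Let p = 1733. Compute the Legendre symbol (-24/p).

1

First reduce: -24 ≡ 1709 (mod 1733).
Reciprocity: 1709 ≡ 1 and 1733 ≡ 1 (mod 4), so (1709/1733) = +(1733/1709).
Reduce top mod 1709: now compute (24/1709).
Pull out 2^3: since 1709 ≡ 5 (mod 8), (2/1709) = -1, so (2/1709)^3 = -1.
Reciprocity: 3 ≡ 3 and 1709 ≡ 1 (mod 4), so (3/1709) = +(1709/3).
Reduce top mod 3: now compute (2/3).
Pull out 2: since 3 ≡ 3 (mod 8), (2/3) = -1.
Reached (1/3) = 1. Collecting the sign flips along the way, the symbol is +1.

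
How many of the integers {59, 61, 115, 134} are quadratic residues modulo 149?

1

(59/149) = -1 → non-residue.
(61/149) = +1 → QR.
(115/149) = -1 → non-residue.
(134/149) = -1 → non-residue.
Total quadratic residues among the 4: 1.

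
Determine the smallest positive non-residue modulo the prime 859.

2

(2/859) = −1, so 2 is the smallest positive non-residue mod 859.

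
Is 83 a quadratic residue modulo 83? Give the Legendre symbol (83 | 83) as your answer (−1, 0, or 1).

0

First reduce: 83 ≡ 0 (mod 83).
Top reduces to 0: gcd > 1, so the symbol is 0.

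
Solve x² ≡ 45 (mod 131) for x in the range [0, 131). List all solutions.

62, 69

Since 131 ≡ 3 (mod 4), a square root of 45 is 45^((131+1)/4) = 45^33 mod 131.
Repeated squaring: 45^2≡60, 45^4≡63, 45^8≡39, 45^16≡80, 45^32≡112 (mod 131).
45^33 = 45^(32+1) ≡ 62 (mod 131).
Check: 62² = 3844 ≡ 45 (mod 131). The two roots are 62 and 69.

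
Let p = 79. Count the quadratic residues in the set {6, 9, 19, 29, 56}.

2

(6/79) = -1 → non-residue.
(9/79) = +1 → QR.
(19/79) = +1 → QR.
(29/79) = -1 → non-residue.
(56/79) = -1 → non-residue.
Total quadratic residues among the 5: 2.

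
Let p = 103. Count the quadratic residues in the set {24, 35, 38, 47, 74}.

(24/103) = -1 → non-residue.
(35/103) = -1 → non-residue.
(38/103) = +1 → QR.
(47/103) = -1 → non-residue.
(74/103) = -1 → non-residue.
Total quadratic residues among the 5: 1.

1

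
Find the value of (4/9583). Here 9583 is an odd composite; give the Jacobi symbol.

1

Pull out 2^2: since 9583 ≡ 7 (mod 8), (2/9583) = +1, so (2/9583)^2 = +1.
Reached (1/9583) = 1. Collecting the sign flips along the way, the symbol is +1.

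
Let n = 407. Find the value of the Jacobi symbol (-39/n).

-1

First reduce: -39 ≡ 368 (mod 407).
Pull out 2^4: since 407 ≡ 7 (mod 8), (2/407) = +1, so (2/407)^4 = +1.
Reciprocity: 23 ≡ 3 and 407 ≡ 3 (mod 4), so (23/407) = −(407/23).
Reduce top mod 23: now compute (16/23).
Pull out 2^4: since 23 ≡ 7 (mod 8), (2/23) = +1, so (2/23)^4 = +1.
Reached (1/23) = 1. Collecting the sign flips along the way, the symbol is -1.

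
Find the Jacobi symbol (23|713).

0

Reciprocity: 23 ≡ 3 and 713 ≡ 1 (mod 4), so (23/713) = +(713/23).
Reduce top mod 23: now compute (0/23).
Top reduces to 0: gcd > 1, so the symbol is 0.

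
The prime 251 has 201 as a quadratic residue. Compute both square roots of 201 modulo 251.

Since 251 ≡ 3 (mod 4), a square root of 201 is 201^((251+1)/4) = 201^63 mod 251.
Repeated squaring: 201^2≡241, 201^4≡100, 201^8≡211, 201^16≡94, 201^32≡51 (mod 251).
201^63 = 201^(32+16+8+4+2+1) ≡ 204 (mod 251).
Check: 204² = 41616 ≡ 201 (mod 251). The two roots are 47 and 204.

47, 204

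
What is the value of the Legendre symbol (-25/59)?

First reduce: -25 ≡ 34 (mod 59).
Pull out 2: since 59 ≡ 3 (mod 8), (2/59) = -1.
Reciprocity: 17 ≡ 1 and 59 ≡ 3 (mod 4), so (17/59) = +(59/17).
Reduce top mod 17: now compute (8/17).
Pull out 2^3: since 17 ≡ 1 (mod 8), (2/17) = +1, so (2/17)^3 = +1.
Reached (1/17) = 1. Collecting the sign flips along the way, the symbol is -1.

-1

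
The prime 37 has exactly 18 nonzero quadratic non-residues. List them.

2,5,6,8,13,14,15,17,18,19,20,22,23,24,29,31,32,35

Square k = 1,…,18 (k and 37−k give the same square):
1²=1, 2²=4, 3²=9, 4²=16, 5²=25, 6²=36, 7²≡12, 8²≡27, 9²≡7, 10²≡26, 11²≡10, 12²≡33, 13²≡21, 14²≡11, 15²≡3, 16²≡34, 17²≡30, 18²≡28 (mod 37).
The residues are {1, 3, 4, 7, 9, 10, 11, 12, 16, 21, 25, 26, 27, 28, 30, 33, 34, 36}; the non-residues are the remaining 18 nonzero classes.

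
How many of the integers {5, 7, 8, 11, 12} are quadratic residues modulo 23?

(5/23) = -1 → non-residue.
(7/23) = -1 → non-residue.
(8/23) = +1 → QR.
(11/23) = -1 → non-residue.
(12/23) = +1 → QR.
Total quadratic residues among the 5: 2.

2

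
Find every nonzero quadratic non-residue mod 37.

2 5 6 8 13 14 15 17 18 19 20 22 23 24 29 31 32 35

Square k = 1,…,18 (k and 37−k give the same square):
1²=1, 2²=4, 3²=9, 4²=16, 5²=25, 6²=36, 7²≡12, 8²≡27, 9²≡7, 10²≡26, 11²≡10, 12²≡33, 13²≡21, 14²≡11, 15²≡3, 16²≡34, 17²≡30, 18²≡28 (mod 37).
The residues are {1, 3, 4, 7, 9, 10, 11, 12, 16, 21, 25, 26, 27, 28, 30, 33, 34, 36}; the non-residues are the remaining 18 nonzero classes.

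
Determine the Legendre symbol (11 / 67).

Reciprocity: 11 ≡ 3 and 67 ≡ 3 (mod 4), so (11/67) = −(67/11).
Reduce top mod 11: now compute (1/11).
Reached (1/11) = 1. Collecting the sign flips along the way, the symbol is -1.

-1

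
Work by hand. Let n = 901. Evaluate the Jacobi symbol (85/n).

Reciprocity: 85 ≡ 1 and 901 ≡ 1 (mod 4), so (85/901) = +(901/85).
Reduce top mod 85: now compute (51/85).
Reciprocity: 51 ≡ 3 and 85 ≡ 1 (mod 4), so (51/85) = +(85/51).
Reduce top mod 51: now compute (34/51).
Pull out 2: since 51 ≡ 3 (mod 8), (2/51) = -1.
Reciprocity: 17 ≡ 1 and 51 ≡ 3 (mod 4), so (17/51) = +(51/17).
Reduce top mod 17: now compute (0/17).
Top reduces to 0: gcd > 1, so the symbol is 0.

0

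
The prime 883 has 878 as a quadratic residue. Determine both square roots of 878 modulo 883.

Since 883 ≡ 3 (mod 4), a square root of 878 is 878^((883+1)/4) = 878^221 mod 883.
Repeated squaring: 878^2≡25, 878^4≡625, 878^8≡339, 878^16≡131, 878^32≡384, 878^64≡878, 878^128≡25 (mod 883).
878^221 = 878^(128+64+16+8+4+1) ≡ 384 (mod 883).
Check: 384² = 147456 ≡ 878 (mod 883). The two roots are 384 and 499.

384, 499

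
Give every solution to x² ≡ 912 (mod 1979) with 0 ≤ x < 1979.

Since 1979 ≡ 3 (mod 4), a square root of 912 is 912^((1979+1)/4) = 912^495 mod 1979.
Repeated squaring: 912^2≡564, 912^4≡1456, 912^8≡427, 912^16≡261, 912^32≡835, 912^64≡617, 912^128≡721, 912^256≡1343 (mod 1979).
912^495 = 912^(256+128+64+32+8+4+2+1) ≡ 1163 (mod 1979).
Check: 1163² = 1352569 ≡ 912 (mod 1979). The two roots are 816 and 1163.

816, 1163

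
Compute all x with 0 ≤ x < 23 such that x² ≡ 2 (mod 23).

5, 18

Since 23 ≡ 3 (mod 4), a square root of 2 is 2^((23+1)/4) = 2^6 mod 23.
Repeated squaring: 2^2≡4, 2^4≡16 (mod 23).
2^6 = 2^(4+2) ≡ 18 (mod 23).
Check: 18² = 324 ≡ 2 (mod 23). The two roots are 5 and 18.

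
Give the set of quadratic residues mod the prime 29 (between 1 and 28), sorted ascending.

Square k = 1,…,14 (k and 29−k give the same square):
1²=1, 2²=4, 3²=9, 4²=16, 5²=25, 6²≡7, 7²≡20, 8²≡6, 9²≡23, 10²≡13, 11²≡5, 12²≡28, 13²≡24, 14²≡22 (mod 29).
So the quadratic residues mod 29 are {1, 4, 5, 6, 7, 9, 13, 16, 20, 22, 23, 24, 25, 28}.

1 4 5 6 7 9 13 16 20 22 23 24 25 28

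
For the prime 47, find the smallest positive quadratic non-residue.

5

(2/47) = +1, so 2 is a residue.
(3/47) = +1, so 3 is a residue.
(4/47) = +1, so 4 is a residue.
(5/47) = −1, so 5 is the smallest positive non-residue mod 47.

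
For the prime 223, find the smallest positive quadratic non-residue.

3

(2/223) = +1, so 2 is a residue.
(3/223) = −1, so 3 is the smallest positive non-residue mod 223.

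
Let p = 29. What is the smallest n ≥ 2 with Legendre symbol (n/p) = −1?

(2/29) = −1, so 2 is the smallest positive non-residue mod 29.

2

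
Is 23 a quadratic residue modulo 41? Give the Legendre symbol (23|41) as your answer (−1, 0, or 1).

1

Euler's criterion: (23/41) ≡ 23^20 (mod 41).
23^2 ≡ 37 (mod 41)
23^4 ≡ 16 (mod 41)
23^8 ≡ 10 (mod 41)
23^16 ≡ 18 (mod 41)
23^20 = 23^(16+4) ≡ 1 (mod 41).
Result is 1, so (23/41) = 1.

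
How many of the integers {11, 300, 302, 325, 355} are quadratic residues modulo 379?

0

(11/379) = -1 → non-residue.
(300/379) = -1 → non-residue.
(302/379) = -1 → non-residue.
(325/379) = -1 → non-residue.
(355/379) = -1 → non-residue.
Total quadratic residues among the 5: 0.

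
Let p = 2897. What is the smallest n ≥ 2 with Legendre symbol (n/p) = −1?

(2/2897) = +1, so 2 is a residue.
(3/2897) = −1, so 3 is the smallest positive non-residue mod 2897.

3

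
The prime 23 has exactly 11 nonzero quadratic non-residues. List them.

5, 7, 10, 11, 14, 15, 17, 19, 20, 21, 22

Square k = 1,…,11 (k and 23−k give the same square):
1²=1, 2²=4, 3²=9, 4²=16, 5²≡2, 6²≡13, 7²≡3, 8²≡18, 9²≡12, 10²≡8, 11²≡6 (mod 23).
The residues are {1, 2, 3, 4, 6, 8, 9, 12, 13, 16, 18}; the non-residues are the remaining 11 nonzero classes.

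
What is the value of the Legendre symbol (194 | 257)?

-1

Pull out 2: since 257 ≡ 1 (mod 8), (2/257) = +1.
Reciprocity: 97 ≡ 1 and 257 ≡ 1 (mod 4), so (97/257) = +(257/97).
Reduce top mod 97: now compute (63/97).
Reciprocity: 63 ≡ 3 and 97 ≡ 1 (mod 4), so (63/97) = +(97/63).
Reduce top mod 63: now compute (34/63).
Pull out 2: since 63 ≡ 7 (mod 8), (2/63) = +1.
Reciprocity: 17 ≡ 1 and 63 ≡ 3 (mod 4), so (17/63) = +(63/17).
Reduce top mod 17: now compute (12/17).
Pull out 2^2: since 17 ≡ 1 (mod 8), (2/17) = +1, so (2/17)^2 = +1.
Reciprocity: 3 ≡ 3 and 17 ≡ 1 (mod 4), so (3/17) = +(17/3).
Reduce top mod 3: now compute (2/3).
Pull out 2: since 3 ≡ 3 (mod 8), (2/3) = -1.
Reached (1/3) = 1. Collecting the sign flips along the way, the symbol is -1.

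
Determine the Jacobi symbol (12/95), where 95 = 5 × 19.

1

Pull out 2^2: since 95 ≡ 7 (mod 8), (2/95) = +1, so (2/95)^2 = +1.
Reciprocity: 3 ≡ 3 and 95 ≡ 3 (mod 4), so (3/95) = −(95/3).
Reduce top mod 3: now compute (2/3).
Pull out 2: since 3 ≡ 3 (mod 8), (2/3) = -1.
Reached (1/3) = 1. Collecting the sign flips along the way, the symbol is +1.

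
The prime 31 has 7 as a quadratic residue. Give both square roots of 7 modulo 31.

10, 21

Since 31 ≡ 3 (mod 4), a square root of 7 is 7^((31+1)/4) = 7^8 mod 31.
Repeated squaring: 7^2≡18, 7^4≡14, 7^8≡10 (mod 31).
7^8 = 7^(8) ≡ 10 (mod 31).
Check: 10² = 100 ≡ 7 (mod 31). The two roots are 10 and 21.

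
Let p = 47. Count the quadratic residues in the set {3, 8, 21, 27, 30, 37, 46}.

(3/47) = +1 → QR.
(8/47) = +1 → QR.
(21/47) = +1 → QR.
(27/47) = +1 → QR.
(30/47) = -1 → non-residue.
(37/47) = +1 → QR.
(46/47) = -1 → non-residue.
Total quadratic residues among the 7: 5.

5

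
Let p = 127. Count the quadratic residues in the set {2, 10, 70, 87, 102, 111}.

(2/127) = +1 → QR.
(10/127) = -1 → non-residue.
(70/127) = +1 → QR.
(87/127) = +1 → QR.
(102/127) = -1 → non-residue.
(111/127) = -1 → non-residue.
Total quadratic residues among the 6: 3.

3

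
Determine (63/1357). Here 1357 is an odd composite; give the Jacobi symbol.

Reciprocity: 63 ≡ 3 and 1357 ≡ 1 (mod 4), so (63/1357) = +(1357/63).
Reduce top mod 63: now compute (34/63).
Pull out 2: since 63 ≡ 7 (mod 8), (2/63) = +1.
Reciprocity: 17 ≡ 1 and 63 ≡ 3 (mod 4), so (17/63) = +(63/17).
Reduce top mod 17: now compute (12/17).
Pull out 2^2: since 17 ≡ 1 (mod 8), (2/17) = +1, so (2/17)^2 = +1.
Reciprocity: 3 ≡ 3 and 17 ≡ 1 (mod 4), so (3/17) = +(17/3).
Reduce top mod 3: now compute (2/3).
Pull out 2: since 3 ≡ 3 (mod 8), (2/3) = -1.
Reached (1/3) = 1. Collecting the sign flips along the way, the symbol is -1.

-1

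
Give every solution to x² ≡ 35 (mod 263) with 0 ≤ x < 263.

78, 185

Since 263 ≡ 3 (mod 4), a square root of 35 is 35^((263+1)/4) = 35^66 mod 263.
Repeated squaring: 35^2≡173, 35^4≡210, 35^8≡179, 35^16≡218, 35^32≡184, 35^64≡192 (mod 263).
35^66 = 35^(64+2) ≡ 78 (mod 263).
Check: 78² = 6084 ≡ 35 (mod 263). The two roots are 78 and 185.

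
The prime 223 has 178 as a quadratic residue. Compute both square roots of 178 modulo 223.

Since 223 ≡ 3 (mod 4), a square root of 178 is 178^((223+1)/4) = 178^56 mod 223.
Repeated squaring: 178^2≡18, 178^4≡101, 178^8≡166, 178^16≡127, 178^32≡73 (mod 223).
178^56 = 178^(32+16+8) ≡ 63 (mod 223).
Check: 63² = 3969 ≡ 178 (mod 223). The two roots are 63 and 160.

63, 160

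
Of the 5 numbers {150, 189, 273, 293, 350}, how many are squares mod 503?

5

(150/503) = +1 → QR.
(189/503) = +1 → QR.
(273/503) = +1 → QR.
(293/503) = +1 → QR.
(350/503) = +1 → QR.
Total quadratic residues among the 5: 5.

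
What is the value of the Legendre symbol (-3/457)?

1

First reduce: -3 ≡ 454 (mod 457).
Pull out 2: since 457 ≡ 1 (mod 8), (2/457) = +1.
Reciprocity: 227 ≡ 3 and 457 ≡ 1 (mod 4), so (227/457) = +(457/227).
Reduce top mod 227: now compute (3/227).
Reciprocity: 3 ≡ 3 and 227 ≡ 3 (mod 4), so (3/227) = −(227/3).
Reduce top mod 3: now compute (2/3).
Pull out 2: since 3 ≡ 3 (mod 8), (2/3) = -1.
Reached (1/3) = 1. Collecting the sign flips along the way, the symbol is +1.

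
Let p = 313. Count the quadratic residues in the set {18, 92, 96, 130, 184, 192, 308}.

3

(18/313) = +1 → QR.
(92/313) = -1 → non-residue.
(96/313) = +1 → QR.
(130/313) = -1 → non-residue.
(184/313) = -1 → non-residue.
(192/313) = +1 → QR.
(308/313) = -1 → non-residue.
Total quadratic residues among the 7: 3.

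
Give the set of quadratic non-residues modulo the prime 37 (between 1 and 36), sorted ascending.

Square k = 1,…,18 (k and 37−k give the same square):
1²=1, 2²=4, 3²=9, 4²=16, 5²=25, 6²=36, 7²≡12, 8²≡27, 9²≡7, 10²≡26, 11²≡10, 12²≡33, 13²≡21, 14²≡11, 15²≡3, 16²≡34, 17²≡30, 18²≡28 (mod 37).
The residues are {1, 3, 4, 7, 9, 10, 11, 12, 16, 21, 25, 26, 27, 28, 30, 33, 34, 36}; the non-residues are the remaining 18 nonzero classes.

2,5,6,8,13,14,15,17,18,19,20,22,23,24,29,31,32,35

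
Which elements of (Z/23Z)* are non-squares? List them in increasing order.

5, 7, 10, 11, 14, 15, 17, 19, 20, 21, 22

Square k = 1,…,11 (k and 23−k give the same square):
1²=1, 2²=4, 3²=9, 4²=16, 5²≡2, 6²≡13, 7²≡3, 8²≡18, 9²≡12, 10²≡8, 11²≡6 (mod 23).
The residues are {1, 2, 3, 4, 6, 8, 9, 12, 13, 16, 18}; the non-residues are the remaining 11 nonzero classes.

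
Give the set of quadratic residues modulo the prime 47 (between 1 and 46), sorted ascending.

1 2 3 4 6 7 8 9 12 14 16 17 18 21 24 25 27 28 32 34 36 37 42

Square k = 1,…,23 (k and 47−k give the same square):
1²=1, 2²=4, 3²=9, 4²=16, 5²=25, 6²=36, 7²≡2, 8²≡17, 9²≡34, 10²≡6, 11²≡27, 12²≡3, 13²≡28, 14²≡8, 15²≡37, 16²≡21, 17²≡7, 18²≡42, 19²≡32, 20²≡24, 21²≡18, 22²≡14, 23²≡12 (mod 47).
So the quadratic residues mod 47 are {1, 2, 3, 4, 6, 7, 8, 9, 12, 14, 16, 17, 18, 21, 24, 25, 27, 28, 32, 34, 36, 37, 42}.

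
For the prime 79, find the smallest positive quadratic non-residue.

(2/79) = +1, so 2 is a residue.
(3/79) = −1, so 3 is the smallest positive non-residue mod 79.

3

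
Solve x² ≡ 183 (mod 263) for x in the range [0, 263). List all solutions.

Since 263 ≡ 3 (mod 4), a square root of 183 is 183^((263+1)/4) = 183^66 mod 263.
Repeated squaring: 183^2≡88, 183^4≡117, 183^8≡13, 183^16≡169, 183^32≡157, 183^64≡190 (mod 263).
183^66 = 183^(64+2) ≡ 151 (mod 263).
Check: 151² = 22801 ≡ 183 (mod 263). The two roots are 112 and 151.

112, 151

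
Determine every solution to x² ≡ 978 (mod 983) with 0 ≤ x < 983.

133, 850

Since 983 ≡ 3 (mod 4), a square root of 978 is 978^((983+1)/4) = 978^246 mod 983.
Repeated squaring: 978^2≡25, 978^4≡625, 978^8≡374, 978^16≡290, 978^32≡545, 978^64≡159, 978^128≡706 (mod 983).
978^246 = 978^(128+64+32+16+4+2) ≡ 133 (mod 983).
Check: 133² = 17689 ≡ 978 (mod 983). The two roots are 133 and 850.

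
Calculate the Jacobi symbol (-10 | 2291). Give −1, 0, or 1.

1

First reduce: -10 ≡ 2281 (mod 2291).
Reciprocity: 2281 ≡ 1 and 2291 ≡ 3 (mod 4), so (2281/2291) = +(2291/2281).
Reduce top mod 2281: now compute (10/2281).
Pull out 2: since 2281 ≡ 1 (mod 8), (2/2281) = +1.
Reciprocity: 5 ≡ 1 and 2281 ≡ 1 (mod 4), so (5/2281) = +(2281/5).
Reduce top mod 5: now compute (1/5).
Reached (1/5) = 1. Collecting the sign flips along the way, the symbol is +1.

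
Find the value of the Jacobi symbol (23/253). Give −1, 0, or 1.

Reciprocity: 23 ≡ 3 and 253 ≡ 1 (mod 4), so (23/253) = +(253/23).
Reduce top mod 23: now compute (0/23).
Top reduces to 0: gcd > 1, so the symbol is 0.

0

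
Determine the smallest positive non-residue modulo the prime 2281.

(2/2281) = +1, so 2 is a residue.
(3/2281) = +1, so 3 is a residue.
(4/2281) = +1, so 4 is a residue.
(5/2281) = +1, so 5 is a residue.
(6/2281) = +1, so 6 is a residue.
(7/2281) = −1, so 7 is the smallest positive non-residue mod 2281.

7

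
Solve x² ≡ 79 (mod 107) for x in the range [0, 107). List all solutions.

Since 107 ≡ 3 (mod 4), a square root of 79 is 79^((107+1)/4) = 79^27 mod 107.
Repeated squaring: 79^2≡35, 79^4≡48, 79^8≡57, 79^16≡39 (mod 107).
79^27 = 79^(16+8+2+1) ≡ 87 (mod 107).
Check: 87² = 7569 ≡ 79 (mod 107). The two roots are 20 and 87.

20, 87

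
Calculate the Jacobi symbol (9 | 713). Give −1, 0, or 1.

1

Reciprocity: 9 ≡ 1 and 713 ≡ 1 (mod 4), so (9/713) = +(713/9).
Reduce top mod 9: now compute (2/9).
Pull out 2: since 9 ≡ 1 (mod 8), (2/9) = +1.
Reached (1/9) = 1. Collecting the sign flips along the way, the symbol is +1.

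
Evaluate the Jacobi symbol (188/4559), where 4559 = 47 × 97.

Pull out 2^2: since 4559 ≡ 7 (mod 8), (2/4559) = +1, so (2/4559)^2 = +1.
Reciprocity: 47 ≡ 3 and 4559 ≡ 3 (mod 4), so (47/4559) = −(4559/47).
Reduce top mod 47: now compute (0/47).
Top reduces to 0: gcd > 1, so the symbol is 0.

0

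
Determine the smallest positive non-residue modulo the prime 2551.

(2/2551) = +1, so 2 is a residue.
(3/2551) = −1, so 3 is the smallest positive non-residue mod 2551.

3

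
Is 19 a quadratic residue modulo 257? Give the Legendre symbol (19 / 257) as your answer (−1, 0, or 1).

-1

Euler's criterion: (19/257) ≡ 19^128 (mod 257).
19^2 ≡ 104 (mod 257)
19^4 ≡ 22 (mod 257)
19^8 ≡ 227 (mod 257)
19^16 ≡ 129 (mod 257)
19^32 ≡ 193 (mod 257)
19^64 ≡ 241 (mod 257)
19^128 ≡ 256 (mod 257)
19^128 = 19^(128) ≡ 256 (mod 257).
Result is 256 ≡ −1, so (19/257) = −1.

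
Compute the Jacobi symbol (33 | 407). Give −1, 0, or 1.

0

Reciprocity: 33 ≡ 1 and 407 ≡ 3 (mod 4), so (33/407) = +(407/33).
Reduce top mod 33: now compute (11/33).
Reciprocity: 11 ≡ 3 and 33 ≡ 1 (mod 4), so (11/33) = +(33/11).
Reduce top mod 11: now compute (0/11).
Top reduces to 0: gcd > 1, so the symbol is 0.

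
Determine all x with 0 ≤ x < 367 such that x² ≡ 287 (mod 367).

Since 367 ≡ 3 (mod 4), a square root of 287 is 287^((367+1)/4) = 287^92 mod 367.
Repeated squaring: 287^2≡161, 287^4≡231, 287^8≡146, 287^16≡30, 287^32≡166, 287^64≡31 (mod 367).
287^92 = 287^(64+16+8+4) ≡ 259 (mod 367).
Check: 259² = 67081 ≡ 287 (mod 367). The two roots are 108 and 259.

108, 259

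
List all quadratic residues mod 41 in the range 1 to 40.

Square k = 1,…,20 (k and 41−k give the same square):
1²=1, 2²=4, 3²=9, 4²=16, 5²=25, 6²=36, 7²≡8, 8²≡23, 9²≡40, 10²≡18, 11²≡39, 12²≡21, 13²≡5, 14²≡32, 15²≡20, 16²≡10, 17²≡2, 18²≡37, 19²≡33, 20²≡31 (mod 41).
So the quadratic residues mod 41 are {1, 2, 4, 5, 8, 9, 10, 16, 18, 20, 21, 23, 25, 31, 32, 33, 36, 37, 39, 40}.

1,2,4,5,8,9,10,16,18,20,21,23,25,31,32,33,36,37,39,40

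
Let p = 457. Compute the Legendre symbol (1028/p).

1

First reduce: 1028 ≡ 114 (mod 457).
Pull out 2: since 457 ≡ 1 (mod 8), (2/457) = +1.
Reciprocity: 57 ≡ 1 and 457 ≡ 1 (mod 4), so (57/457) = +(457/57).
Reduce top mod 57: now compute (1/57).
Reached (1/57) = 1. Collecting the sign flips along the way, the symbol is +1.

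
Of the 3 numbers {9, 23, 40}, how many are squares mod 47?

(9/47) = +1 → QR.
(23/47) = -1 → non-residue.
(40/47) = -1 → non-residue.
Total quadratic residues among the 3: 1.

1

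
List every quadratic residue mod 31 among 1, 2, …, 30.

1 2 4 5 7 8 9 10 14 16 18 19 20 25 28

Square k = 1,…,15 (k and 31−k give the same square):
1²=1, 2²=4, 3²=9, 4²=16, 5²=25, 6²≡5, 7²≡18, 8²≡2, 9²≡19, 10²≡7, 11²≡28, 12²≡20, 13²≡14, 14²≡10, 15²≡8 (mod 31).
So the quadratic residues mod 31 are {1, 2, 4, 5, 7, 8, 9, 10, 14, 16, 18, 19, 20, 25, 28}.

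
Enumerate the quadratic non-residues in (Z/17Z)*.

Square k = 1,…,8 (k and 17−k give the same square):
1²=1, 2²=4, 3²=9, 4²=16, 5²≡8, 6²≡2, 7²≡15, 8²≡13 (mod 17).
The residues are {1, 2, 4, 8, 9, 13, 15, 16}; the non-residues are the remaining 8 nonzero classes.

3,5,6,7,10,11,12,14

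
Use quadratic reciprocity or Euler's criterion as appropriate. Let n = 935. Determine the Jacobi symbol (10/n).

0

Pull out 2: since 935 ≡ 7 (mod 8), (2/935) = +1.
Reciprocity: 5 ≡ 1 and 935 ≡ 3 (mod 4), so (5/935) = +(935/5).
Reduce top mod 5: now compute (0/5).
Top reduces to 0: gcd > 1, so the symbol is 0.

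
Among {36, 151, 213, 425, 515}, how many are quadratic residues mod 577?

(36/577) = +1 → QR.
(151/577) = +1 → QR.
(213/577) = +1 → QR.
(425/577) = +1 → QR.
(515/577) = +1 → QR.
Total quadratic residues among the 5: 5.

5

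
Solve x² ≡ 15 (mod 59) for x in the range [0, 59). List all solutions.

Since 59 ≡ 3 (mod 4), a square root of 15 is 15^((59+1)/4) = 15^15 mod 59.
Repeated squaring: 15^2≡48, 15^4≡3, 15^8≡9 (mod 59).
15^15 = 15^(8+4+2+1) ≡ 29 (mod 59).
Check: 29² = 841 ≡ 15 (mod 59). The two roots are 29 and 30.

29, 30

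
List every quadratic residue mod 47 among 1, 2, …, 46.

1 2 3 4 6 7 8 9 12 14 16 17 18 21 24 25 27 28 32 34 36 37 42

Square k = 1,…,23 (k and 47−k give the same square):
1²=1, 2²=4, 3²=9, 4²=16, 5²=25, 6²=36, 7²≡2, 8²≡17, 9²≡34, 10²≡6, 11²≡27, 12²≡3, 13²≡28, 14²≡8, 15²≡37, 16²≡21, 17²≡7, 18²≡42, 19²≡32, 20²≡24, 21²≡18, 22²≡14, 23²≡12 (mod 47).
So the quadratic residues mod 47 are {1, 2, 3, 4, 6, 7, 8, 9, 12, 14, 16, 17, 18, 21, 24, 25, 27, 28, 32, 34, 36, 37, 42}.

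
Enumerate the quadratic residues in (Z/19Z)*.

1 4 5 6 7 9 11 16 17

Square k = 1,…,9 (k and 19−k give the same square):
1²=1, 2²=4, 3²=9, 4²=16, 5²≡6, 6²≡17, 7²≡11, 8²≡7, 9²≡5 (mod 19).
So the quadratic residues mod 19 are {1, 4, 5, 6, 7, 9, 11, 16, 17}.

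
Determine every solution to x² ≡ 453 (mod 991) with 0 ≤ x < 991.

Since 991 ≡ 3 (mod 4), a square root of 453 is 453^((991+1)/4) = 453^248 mod 991.
Repeated squaring: 453^2≡72, 453^4≡229, 453^8≡909, 453^16≡778, 453^32≡774, 453^64≡512, 453^128≡520 (mod 991).
453^248 = 453^(128+64+32+16+8) ≡ 38 (mod 991).
Check: 38² = 1444 ≡ 453 (mod 991). The two roots are 38 and 953.

38, 953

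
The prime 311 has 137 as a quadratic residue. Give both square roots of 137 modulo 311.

124, 187

Since 311 ≡ 3 (mod 4), a square root of 137 is 137^((311+1)/4) = 137^78 mod 311.
Repeated squaring: 137^2≡109, 137^4≡63, 137^8≡237, 137^16≡189, 137^32≡267, 137^64≡70 (mod 311).
137^78 = 137^(64+8+4+2) ≡ 187 (mod 311).
Check: 187² = 34969 ≡ 137 (mod 311). The two roots are 124 and 187.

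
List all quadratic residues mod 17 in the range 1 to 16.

1 2 4 8 9 13 15 16

Square k = 1,…,8 (k and 17−k give the same square):
1²=1, 2²=4, 3²=9, 4²=16, 5²≡8, 6²≡2, 7²≡15, 8²≡13 (mod 17).
So the quadratic residues mod 17 are {1, 2, 4, 8, 9, 13, 15, 16}.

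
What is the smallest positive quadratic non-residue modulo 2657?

3

(2/2657) = +1, so 2 is a residue.
(3/2657) = −1, so 3 is the smallest positive non-residue mod 2657.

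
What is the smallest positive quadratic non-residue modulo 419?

(2/419) = −1, so 2 is the smallest positive non-residue mod 419.

2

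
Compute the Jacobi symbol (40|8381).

Pull out 2^3: since 8381 ≡ 5 (mod 8), (2/8381) = -1, so (2/8381)^3 = -1.
Reciprocity: 5 ≡ 1 and 8381 ≡ 1 (mod 4), so (5/8381) = +(8381/5).
Reduce top mod 5: now compute (1/5).
Reached (1/5) = 1. Collecting the sign flips along the way, the symbol is -1.

-1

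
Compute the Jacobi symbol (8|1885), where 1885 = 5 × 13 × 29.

-1

Pull out 2^3: since 1885 ≡ 5 (mod 8), (2/1885) = -1, so (2/1885)^3 = -1.
Reached (1/1885) = 1. Collecting the sign flips along the way, the symbol is -1.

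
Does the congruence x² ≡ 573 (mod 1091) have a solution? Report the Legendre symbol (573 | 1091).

-1

Reciprocity: 573 ≡ 1 and 1091 ≡ 3 (mod 4), so (573/1091) = +(1091/573).
Reduce top mod 573: now compute (518/573).
Pull out 2: since 573 ≡ 5 (mod 8), (2/573) = -1.
Reciprocity: 259 ≡ 3 and 573 ≡ 1 (mod 4), so (259/573) = +(573/259).
Reduce top mod 259: now compute (55/259).
Reciprocity: 55 ≡ 3 and 259 ≡ 3 (mod 4), so (55/259) = −(259/55).
Reduce top mod 55: now compute (39/55).
Reciprocity: 39 ≡ 3 and 55 ≡ 3 (mod 4), so (39/55) = −(55/39).
Reduce top mod 39: now compute (16/39).
Pull out 2^4: since 39 ≡ 7 (mod 8), (2/39) = +1, so (2/39)^4 = +1.
Reached (1/39) = 1. Collecting the sign flips along the way, the symbol is -1.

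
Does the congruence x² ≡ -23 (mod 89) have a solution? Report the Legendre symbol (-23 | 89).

-1

First reduce: -23 ≡ 66 (mod 89).
Pull out 2: since 89 ≡ 1 (mod 8), (2/89) = +1.
Reciprocity: 33 ≡ 1 and 89 ≡ 1 (mod 4), so (33/89) = +(89/33).
Reduce top mod 33: now compute (23/33).
Reciprocity: 23 ≡ 3 and 33 ≡ 1 (mod 4), so (23/33) = +(33/23).
Reduce top mod 23: now compute (10/23).
Pull out 2: since 23 ≡ 7 (mod 8), (2/23) = +1.
Reciprocity: 5 ≡ 1 and 23 ≡ 3 (mod 4), so (5/23) = +(23/5).
Reduce top mod 5: now compute (3/5).
Reciprocity: 3 ≡ 3 and 5 ≡ 1 (mod 4), so (3/5) = +(5/3).
Reduce top mod 3: now compute (2/3).
Pull out 2: since 3 ≡ 3 (mod 8), (2/3) = -1.
Reached (1/3) = 1. Collecting the sign flips along the way, the symbol is -1.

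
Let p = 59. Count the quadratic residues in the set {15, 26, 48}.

(15/59) = +1 → QR.
(26/59) = +1 → QR.
(48/59) = +1 → QR.
Total quadratic residues among the 3: 3.

3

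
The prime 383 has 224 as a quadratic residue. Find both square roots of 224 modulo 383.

135, 248

Since 383 ≡ 3 (mod 4), a square root of 224 is 224^((383+1)/4) = 224^96 mod 383.
Repeated squaring: 224^2≡3, 224^4≡9, 224^8≡81, 224^16≡50, 224^32≡202, 224^64≡206 (mod 383).
224^96 = 224^(64+32) ≡ 248 (mod 383).
Check: 248² = 61504 ≡ 224 (mod 383). The two roots are 135 and 248.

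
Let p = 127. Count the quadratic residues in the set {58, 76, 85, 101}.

1

(58/127) = -1 → non-residue.
(76/127) = +1 → QR.
(85/127) = -1 → non-residue.
(101/127) = -1 → non-residue.
Total quadratic residues among the 4: 1.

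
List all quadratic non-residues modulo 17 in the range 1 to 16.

Square k = 1,…,8 (k and 17−k give the same square):
1²=1, 2²=4, 3²=9, 4²=16, 5²≡8, 6²≡2, 7²≡15, 8²≡13 (mod 17).
The residues are {1, 2, 4, 8, 9, 13, 15, 16}; the non-residues are the remaining 8 nonzero classes.

3,5,6,7,10,11,12,14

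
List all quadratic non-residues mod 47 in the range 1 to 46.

5, 10, 11, 13, 15, 19, 20, 22, 23, 26, 29, 30, 31, 33, 35, 38, 39, 40, 41, 43, 44, 45, 46

Square k = 1,…,23 (k and 47−k give the same square):
1²=1, 2²=4, 3²=9, 4²=16, 5²=25, 6²=36, 7²≡2, 8²≡17, 9²≡34, 10²≡6, 11²≡27, 12²≡3, 13²≡28, 14²≡8, 15²≡37, 16²≡21, 17²≡7, 18²≡42, 19²≡32, 20²≡24, 21²≡18, 22²≡14, 23²≡12 (mod 47).
The residues are {1, 2, 3, 4, 6, 7, 8, 9, 12, 14, 16, 17, 18, 21, 24, 25, 27, 28, 32, 34, 36, 37, 42}; the non-residues are the remaining 23 nonzero classes.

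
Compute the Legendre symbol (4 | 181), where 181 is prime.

1

Euler's criterion: (4/181) ≡ 4^90 (mod 181).
4^2 ≡ 16 (mod 181)
4^4 ≡ 75 (mod 181)
4^8 ≡ 14 (mod 181)
4^16 ≡ 15 (mod 181)
4^32 ≡ 44 (mod 181)
4^64 ≡ 126 (mod 181)
4^90 = 4^(64+16+8+2) ≡ 1 (mod 181).
Result is 1, so (4/181) = 1.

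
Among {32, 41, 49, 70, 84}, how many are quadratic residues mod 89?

(32/89) = +1 → QR.
(41/89) = -1 → non-residue.
(49/89) = +1 → QR.
(70/89) = -1 → non-residue.
(84/89) = +1 → QR.
Total quadratic residues among the 5: 3.

3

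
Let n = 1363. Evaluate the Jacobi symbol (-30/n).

1

First reduce: -30 ≡ 1333 (mod 1363).
Reciprocity: 1333 ≡ 1 and 1363 ≡ 3 (mod 4), so (1333/1363) = +(1363/1333).
Reduce top mod 1333: now compute (30/1333).
Pull out 2: since 1333 ≡ 5 (mod 8), (2/1333) = -1.
Reciprocity: 15 ≡ 3 and 1333 ≡ 1 (mod 4), so (15/1333) = +(1333/15).
Reduce top mod 15: now compute (13/15).
Reciprocity: 13 ≡ 1 and 15 ≡ 3 (mod 4), so (13/15) = +(15/13).
Reduce top mod 13: now compute (2/13).
Pull out 2: since 13 ≡ 5 (mod 8), (2/13) = -1.
Reached (1/13) = 1. Collecting the sign flips along the way, the symbol is +1.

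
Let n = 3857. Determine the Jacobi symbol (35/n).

0

Reciprocity: 35 ≡ 3 and 3857 ≡ 1 (mod 4), so (35/3857) = +(3857/35).
Reduce top mod 35: now compute (7/35).
Reciprocity: 7 ≡ 3 and 35 ≡ 3 (mod 4), so (7/35) = −(35/7).
Reduce top mod 7: now compute (0/7).
Top reduces to 0: gcd > 1, so the symbol is 0.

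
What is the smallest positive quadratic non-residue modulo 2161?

(2/2161) = +1, so 2 is a residue.
(3/2161) = +1, so 3 is a residue.
(4/2161) = +1, so 4 is a residue.
(5/2161) = +1, so 5 is a residue.
(6/2161) = +1, so 6 is a residue.
(7/2161) = −1, so 7 is the smallest positive non-residue mod 2161.

7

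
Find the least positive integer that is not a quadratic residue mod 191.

(2/191) = +1, so 2 is a residue.
(3/191) = +1, so 3 is a residue.
(4/191) = +1, so 4 is a residue.
(5/191) = +1, so 5 is a residue.
(6/191) = +1, so 6 is a residue.
(7/191) = −1, so 7 is the smallest positive non-residue mod 191.

7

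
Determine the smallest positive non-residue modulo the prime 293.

2

(2/293) = −1, so 2 is the smallest positive non-residue mod 293.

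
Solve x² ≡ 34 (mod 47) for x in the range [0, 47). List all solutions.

9, 38

Since 47 ≡ 3 (mod 4), a square root of 34 is 34^((47+1)/4) = 34^12 mod 47.
Repeated squaring: 34^2≡28, 34^4≡32, 34^8≡37 (mod 47).
34^12 = 34^(8+4) ≡ 9 (mod 47).
Check: 9² = 81 ≡ 34 (mod 47). The two roots are 9 and 38.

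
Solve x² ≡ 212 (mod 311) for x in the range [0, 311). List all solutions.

Since 311 ≡ 3 (mod 4), a square root of 212 is 212^((311+1)/4) = 212^78 mod 311.
Repeated squaring: 212^2≡160, 212^4≡98, 212^8≡274, 212^16≡125, 212^32≡75, 212^64≡27 (mod 311).
212^78 = 212^(64+8+4+2) ≡ 128 (mod 311).
Check: 128² = 16384 ≡ 212 (mod 311). The two roots are 128 and 183.

128, 183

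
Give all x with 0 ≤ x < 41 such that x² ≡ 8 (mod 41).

7, 34

41 ≡ 1 (mod 4), so we find a root by search.
Trying successive values, 7² = 49 ≡ 8 (mod 41). The other root is 41 − 7 = 34.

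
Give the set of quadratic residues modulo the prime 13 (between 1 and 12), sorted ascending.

Square k = 1,…,6 (k and 13−k give the same square):
1²=1, 2²=4, 3²=9, 4²≡3, 5²≡12, 6²≡10 (mod 13).
So the quadratic residues mod 13 are {1, 3, 4, 9, 10, 12}.

1,3,4,9,10,12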